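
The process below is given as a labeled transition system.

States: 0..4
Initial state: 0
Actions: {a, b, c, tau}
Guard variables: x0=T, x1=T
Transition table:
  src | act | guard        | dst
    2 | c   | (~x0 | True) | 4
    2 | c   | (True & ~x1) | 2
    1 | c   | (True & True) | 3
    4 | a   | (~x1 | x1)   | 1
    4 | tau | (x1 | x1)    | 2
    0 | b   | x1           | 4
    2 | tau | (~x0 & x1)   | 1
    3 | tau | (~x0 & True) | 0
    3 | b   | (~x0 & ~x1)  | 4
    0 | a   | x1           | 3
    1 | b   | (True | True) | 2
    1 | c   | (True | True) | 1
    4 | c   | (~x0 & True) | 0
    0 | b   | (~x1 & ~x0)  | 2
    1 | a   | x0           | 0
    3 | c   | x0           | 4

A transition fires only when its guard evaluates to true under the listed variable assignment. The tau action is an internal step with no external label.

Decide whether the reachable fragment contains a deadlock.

Reachable = {0,1,2,3,4}
  0: a→3  b→4  [2 out]
  1: a→0  b→2  c→1  c→3  [4 out]
  2: c→4  [1 out]
  3: c→4  [1 out]
  4: a→1  tau→2  [2 out]

Answer: DEADLOCK-FREE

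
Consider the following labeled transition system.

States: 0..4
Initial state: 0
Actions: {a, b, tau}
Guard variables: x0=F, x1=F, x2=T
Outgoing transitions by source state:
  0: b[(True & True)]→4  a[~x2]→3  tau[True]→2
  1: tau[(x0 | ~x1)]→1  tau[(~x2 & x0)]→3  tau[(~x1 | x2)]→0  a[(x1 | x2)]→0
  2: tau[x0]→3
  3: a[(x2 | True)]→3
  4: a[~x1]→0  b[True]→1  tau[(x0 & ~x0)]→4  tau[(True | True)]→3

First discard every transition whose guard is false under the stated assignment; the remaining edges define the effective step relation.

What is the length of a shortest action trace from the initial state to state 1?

Layered search for 1:
  Layer 0: {0}
  Layer 1: {2,4}
  Layer 2: {1,3}
depth(1)=2, e.g. b·b

Answer: 2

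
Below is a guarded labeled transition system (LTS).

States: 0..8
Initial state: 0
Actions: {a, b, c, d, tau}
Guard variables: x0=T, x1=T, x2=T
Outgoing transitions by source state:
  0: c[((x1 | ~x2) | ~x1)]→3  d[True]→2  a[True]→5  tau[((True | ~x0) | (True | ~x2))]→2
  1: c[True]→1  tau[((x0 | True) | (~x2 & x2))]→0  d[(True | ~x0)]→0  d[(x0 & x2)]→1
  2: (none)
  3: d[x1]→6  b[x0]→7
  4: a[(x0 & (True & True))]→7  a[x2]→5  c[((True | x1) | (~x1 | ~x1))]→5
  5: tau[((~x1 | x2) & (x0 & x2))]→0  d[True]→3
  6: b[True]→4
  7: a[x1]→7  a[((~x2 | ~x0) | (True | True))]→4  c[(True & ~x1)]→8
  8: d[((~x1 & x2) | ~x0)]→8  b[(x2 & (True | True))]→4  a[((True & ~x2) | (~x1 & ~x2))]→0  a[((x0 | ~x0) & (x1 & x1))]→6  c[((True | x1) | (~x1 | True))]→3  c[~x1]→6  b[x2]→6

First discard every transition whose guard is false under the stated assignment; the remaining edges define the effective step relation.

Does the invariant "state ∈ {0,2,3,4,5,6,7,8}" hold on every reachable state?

Answer: INVARIANT HOLDS

Analysis:
Allowed set {0,2,3,4,5,6,7,8}
R = {0,2,3,4,5,6,7}
  0: safe
  2: safe
  3: safe
  4: safe
  5: safe
  6: safe
  7: safe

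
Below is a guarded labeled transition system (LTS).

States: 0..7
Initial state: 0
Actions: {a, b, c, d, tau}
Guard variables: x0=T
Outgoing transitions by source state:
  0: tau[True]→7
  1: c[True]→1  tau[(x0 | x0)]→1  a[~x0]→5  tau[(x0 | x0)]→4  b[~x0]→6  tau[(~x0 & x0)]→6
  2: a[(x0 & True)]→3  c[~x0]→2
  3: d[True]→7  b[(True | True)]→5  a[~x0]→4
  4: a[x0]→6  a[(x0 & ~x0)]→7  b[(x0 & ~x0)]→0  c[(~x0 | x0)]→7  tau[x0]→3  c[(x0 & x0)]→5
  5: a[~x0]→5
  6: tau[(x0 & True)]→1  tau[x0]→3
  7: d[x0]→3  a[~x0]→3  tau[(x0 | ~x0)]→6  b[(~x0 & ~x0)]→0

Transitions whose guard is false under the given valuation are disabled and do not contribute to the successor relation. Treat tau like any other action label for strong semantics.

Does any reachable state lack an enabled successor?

Reach set: {0,1,3,4,5,6,7}
  0: tau→7  [deg 1]
  1: c→1  tau→1  tau→4  [deg 3]
  3: b→5  d→7  [deg 2]
  4: a→6  c→5  c→7  tau→3  [deg 4]
  5: ∅  [STUCK]
  6: tau→1  tau→3  [deg 2]
  7: d→3  tau→6  [deg 2]
Path to 5: tau·d·b

Answer: DEADLOCK at state 5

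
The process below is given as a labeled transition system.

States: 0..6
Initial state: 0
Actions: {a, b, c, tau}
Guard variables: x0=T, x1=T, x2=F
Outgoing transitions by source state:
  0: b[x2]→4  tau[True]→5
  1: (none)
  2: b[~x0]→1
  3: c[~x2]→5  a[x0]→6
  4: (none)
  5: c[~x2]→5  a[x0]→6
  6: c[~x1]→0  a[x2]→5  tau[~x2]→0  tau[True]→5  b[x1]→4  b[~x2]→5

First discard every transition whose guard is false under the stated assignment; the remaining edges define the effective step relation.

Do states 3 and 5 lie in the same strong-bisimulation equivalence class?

Compute ~ classes (split until stable):
  π0 = {{0,1,2,3,4,5,6}}
  π1 = {{0},{1,2,4},{3,5},{6}}
4 equivalence class(es) (converged in 2)
3∈{3,5}, 5∈{3,5}

Answer: BISIMILAR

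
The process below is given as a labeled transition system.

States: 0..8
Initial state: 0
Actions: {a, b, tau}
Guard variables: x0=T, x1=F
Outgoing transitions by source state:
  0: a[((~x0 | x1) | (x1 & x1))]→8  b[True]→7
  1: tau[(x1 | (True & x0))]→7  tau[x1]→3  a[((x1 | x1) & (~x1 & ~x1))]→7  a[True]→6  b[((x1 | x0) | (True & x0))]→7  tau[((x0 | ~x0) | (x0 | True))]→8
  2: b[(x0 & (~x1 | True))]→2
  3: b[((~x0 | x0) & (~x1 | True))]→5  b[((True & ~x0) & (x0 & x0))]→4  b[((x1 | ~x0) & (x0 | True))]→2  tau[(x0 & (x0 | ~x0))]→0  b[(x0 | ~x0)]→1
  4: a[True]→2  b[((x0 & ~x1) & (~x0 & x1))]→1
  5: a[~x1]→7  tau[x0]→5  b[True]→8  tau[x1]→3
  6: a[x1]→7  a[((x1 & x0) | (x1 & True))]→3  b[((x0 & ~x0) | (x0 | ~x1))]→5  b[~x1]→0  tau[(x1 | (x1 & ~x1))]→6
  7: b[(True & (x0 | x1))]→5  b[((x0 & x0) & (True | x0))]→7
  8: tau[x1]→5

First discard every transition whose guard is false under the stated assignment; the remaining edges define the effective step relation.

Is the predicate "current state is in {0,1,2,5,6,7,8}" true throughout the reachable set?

Answer: INVARIANT HOLDS

Working:
Safe = {0,1,2,5,6,7,8}
R = {0,5,7,8}
  0: ok
  5: ok
  7: ok
  8: ok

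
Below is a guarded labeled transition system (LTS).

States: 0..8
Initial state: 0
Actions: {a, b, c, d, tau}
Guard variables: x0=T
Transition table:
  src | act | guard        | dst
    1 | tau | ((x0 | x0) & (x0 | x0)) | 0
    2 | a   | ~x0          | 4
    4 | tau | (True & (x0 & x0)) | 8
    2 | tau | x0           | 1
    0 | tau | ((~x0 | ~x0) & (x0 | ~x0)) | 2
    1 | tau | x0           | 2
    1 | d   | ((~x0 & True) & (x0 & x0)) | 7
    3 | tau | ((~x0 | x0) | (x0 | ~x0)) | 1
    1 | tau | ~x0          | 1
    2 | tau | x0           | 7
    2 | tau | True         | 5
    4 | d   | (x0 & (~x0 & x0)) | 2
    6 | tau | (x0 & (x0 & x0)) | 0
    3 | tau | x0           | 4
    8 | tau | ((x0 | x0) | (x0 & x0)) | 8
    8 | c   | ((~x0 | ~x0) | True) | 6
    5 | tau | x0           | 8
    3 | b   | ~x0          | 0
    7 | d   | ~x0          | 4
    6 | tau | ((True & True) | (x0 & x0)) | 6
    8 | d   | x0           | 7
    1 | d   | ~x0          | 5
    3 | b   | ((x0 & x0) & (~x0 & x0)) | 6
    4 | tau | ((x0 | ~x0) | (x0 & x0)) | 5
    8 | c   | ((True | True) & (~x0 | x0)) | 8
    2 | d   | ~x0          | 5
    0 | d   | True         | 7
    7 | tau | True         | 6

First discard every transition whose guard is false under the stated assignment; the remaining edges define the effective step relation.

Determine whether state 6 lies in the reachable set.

Answer: REACHABLE

Trace:
18 transition(s) survive guard evaluation.
depth 0: {0}
depth 1: {7}  cumulative {0,7}
depth 2: {6}  cumulative {0,6,7}
R = {0,6,7}
witness 6: d·tau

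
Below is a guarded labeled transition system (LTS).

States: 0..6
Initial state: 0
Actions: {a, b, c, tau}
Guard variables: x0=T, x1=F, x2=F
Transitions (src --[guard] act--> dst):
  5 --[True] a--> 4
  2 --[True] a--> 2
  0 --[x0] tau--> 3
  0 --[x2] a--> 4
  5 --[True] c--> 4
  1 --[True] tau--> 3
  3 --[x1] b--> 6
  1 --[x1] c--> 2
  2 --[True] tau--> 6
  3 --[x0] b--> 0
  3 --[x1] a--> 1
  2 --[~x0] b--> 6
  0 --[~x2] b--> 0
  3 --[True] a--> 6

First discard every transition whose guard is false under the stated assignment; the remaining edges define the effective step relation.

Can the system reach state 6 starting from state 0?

Answer: REACHABLE

Analysis:
After dropping false guards: 9 live edges.
depth 0: {0}
depth 1: {3}  cumulative {0,3}
depth 2: {6}  cumulative {0,3,6}
R = {0,3,6}
Path to 6: tau·a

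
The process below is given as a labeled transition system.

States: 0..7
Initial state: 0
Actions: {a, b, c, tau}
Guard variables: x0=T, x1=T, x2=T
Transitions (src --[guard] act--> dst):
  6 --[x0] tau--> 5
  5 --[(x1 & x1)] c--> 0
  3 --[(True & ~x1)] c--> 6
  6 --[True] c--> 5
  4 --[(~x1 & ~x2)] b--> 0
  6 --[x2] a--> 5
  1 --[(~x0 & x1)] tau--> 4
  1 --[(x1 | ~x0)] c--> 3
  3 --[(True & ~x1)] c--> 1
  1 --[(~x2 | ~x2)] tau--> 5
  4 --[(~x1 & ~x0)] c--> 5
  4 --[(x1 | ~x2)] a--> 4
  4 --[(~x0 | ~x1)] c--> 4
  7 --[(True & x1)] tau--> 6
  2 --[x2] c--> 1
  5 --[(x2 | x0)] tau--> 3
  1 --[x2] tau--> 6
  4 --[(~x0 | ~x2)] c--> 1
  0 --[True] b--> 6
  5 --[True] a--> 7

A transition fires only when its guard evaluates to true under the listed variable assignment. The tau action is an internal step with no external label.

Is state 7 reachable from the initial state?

Guard filter leaves 12 enabled edge(s).
L0 = {0}
L1 = {6}  total {0,6}
L2 = {5}  total {0,5,6}
L3 = {3,7}  total {0,3,5,6,7}
Reach set: {0,3,5,6,7}
witness 7: b·tau·a

Answer: REACHABLE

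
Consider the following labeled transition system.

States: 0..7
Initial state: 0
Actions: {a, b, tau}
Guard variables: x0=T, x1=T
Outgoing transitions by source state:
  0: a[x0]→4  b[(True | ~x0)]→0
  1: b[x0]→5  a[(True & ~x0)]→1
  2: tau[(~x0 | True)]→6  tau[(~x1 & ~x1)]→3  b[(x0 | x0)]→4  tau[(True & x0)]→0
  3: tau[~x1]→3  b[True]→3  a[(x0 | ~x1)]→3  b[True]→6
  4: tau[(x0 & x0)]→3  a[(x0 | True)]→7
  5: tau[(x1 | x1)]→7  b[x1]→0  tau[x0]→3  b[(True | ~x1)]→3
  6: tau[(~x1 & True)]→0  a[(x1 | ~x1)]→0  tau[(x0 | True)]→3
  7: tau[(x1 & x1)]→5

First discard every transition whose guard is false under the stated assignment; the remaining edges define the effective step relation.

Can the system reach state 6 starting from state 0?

18 transition(s) survive guard evaluation.
Layer 0: {0}
Layer 1: {4}  cumulative {0,4}
Layer 2: {3,7}  cumulative {0,3,4,7}
Layer 3: {5,6}  cumulative {0,3,4,5,6,7}
Reach set: {0,3,4,5,6,7}
witness 6: a·tau·b

Answer: REACHABLE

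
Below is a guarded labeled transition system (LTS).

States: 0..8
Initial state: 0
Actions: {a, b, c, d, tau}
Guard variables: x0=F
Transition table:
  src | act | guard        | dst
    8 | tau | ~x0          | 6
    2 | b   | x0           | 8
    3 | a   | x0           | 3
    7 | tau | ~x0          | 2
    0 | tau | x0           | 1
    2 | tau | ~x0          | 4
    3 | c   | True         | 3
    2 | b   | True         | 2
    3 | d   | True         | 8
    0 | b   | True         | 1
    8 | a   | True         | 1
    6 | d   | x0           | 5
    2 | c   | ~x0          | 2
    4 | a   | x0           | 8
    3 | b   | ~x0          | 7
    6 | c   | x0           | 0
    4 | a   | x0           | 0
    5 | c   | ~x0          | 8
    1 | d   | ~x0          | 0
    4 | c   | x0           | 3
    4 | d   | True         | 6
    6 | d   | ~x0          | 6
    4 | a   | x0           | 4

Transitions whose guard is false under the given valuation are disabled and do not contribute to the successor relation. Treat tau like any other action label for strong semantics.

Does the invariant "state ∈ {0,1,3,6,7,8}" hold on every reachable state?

Answer: INVARIANT HOLDS

Working:
Allowed set {0,1,3,6,7,8}
Reach set: {0,1}
  0: ✓
  1: ✓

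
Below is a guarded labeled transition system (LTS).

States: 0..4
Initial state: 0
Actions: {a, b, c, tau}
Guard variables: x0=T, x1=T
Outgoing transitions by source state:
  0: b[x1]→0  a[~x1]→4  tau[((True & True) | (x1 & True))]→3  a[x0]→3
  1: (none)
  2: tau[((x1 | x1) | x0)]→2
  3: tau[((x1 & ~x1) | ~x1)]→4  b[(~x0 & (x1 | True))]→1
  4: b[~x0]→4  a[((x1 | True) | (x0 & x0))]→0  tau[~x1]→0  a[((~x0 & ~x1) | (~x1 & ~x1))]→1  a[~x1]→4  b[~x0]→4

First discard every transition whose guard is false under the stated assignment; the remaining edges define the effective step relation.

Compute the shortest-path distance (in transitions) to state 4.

Breadth-first toward 4:
  depth 0: {0}
  depth 1: {3}
4 never appears.

Answer: UNREACHABLE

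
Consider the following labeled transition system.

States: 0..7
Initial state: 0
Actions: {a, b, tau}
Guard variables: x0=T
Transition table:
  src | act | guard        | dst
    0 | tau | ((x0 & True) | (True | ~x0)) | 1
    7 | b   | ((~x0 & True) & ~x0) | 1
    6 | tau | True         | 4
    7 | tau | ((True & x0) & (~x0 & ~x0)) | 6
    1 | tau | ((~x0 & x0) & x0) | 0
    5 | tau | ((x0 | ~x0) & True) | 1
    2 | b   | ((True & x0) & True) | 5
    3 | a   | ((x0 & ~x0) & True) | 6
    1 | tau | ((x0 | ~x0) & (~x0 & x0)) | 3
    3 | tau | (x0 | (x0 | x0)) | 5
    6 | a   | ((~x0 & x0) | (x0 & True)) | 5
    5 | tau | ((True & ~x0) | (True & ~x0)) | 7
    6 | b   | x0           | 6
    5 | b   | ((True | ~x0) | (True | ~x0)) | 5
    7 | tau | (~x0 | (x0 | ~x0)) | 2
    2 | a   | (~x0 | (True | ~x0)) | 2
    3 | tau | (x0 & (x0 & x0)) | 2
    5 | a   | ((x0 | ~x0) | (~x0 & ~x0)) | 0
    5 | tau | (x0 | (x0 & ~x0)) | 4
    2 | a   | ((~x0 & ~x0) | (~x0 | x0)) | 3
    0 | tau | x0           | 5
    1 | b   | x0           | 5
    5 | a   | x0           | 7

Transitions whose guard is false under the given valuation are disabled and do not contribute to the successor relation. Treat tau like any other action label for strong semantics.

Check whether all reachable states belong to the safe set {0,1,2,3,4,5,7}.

Inv-set: {0,1,2,3,4,5,7}
Reachable = {0,1,2,3,4,5,7}
  0: ok
  1: ok
  2: ok
  3: ok
  4: ok
  5: ok
  7: ok

Answer: INVARIANT HOLDS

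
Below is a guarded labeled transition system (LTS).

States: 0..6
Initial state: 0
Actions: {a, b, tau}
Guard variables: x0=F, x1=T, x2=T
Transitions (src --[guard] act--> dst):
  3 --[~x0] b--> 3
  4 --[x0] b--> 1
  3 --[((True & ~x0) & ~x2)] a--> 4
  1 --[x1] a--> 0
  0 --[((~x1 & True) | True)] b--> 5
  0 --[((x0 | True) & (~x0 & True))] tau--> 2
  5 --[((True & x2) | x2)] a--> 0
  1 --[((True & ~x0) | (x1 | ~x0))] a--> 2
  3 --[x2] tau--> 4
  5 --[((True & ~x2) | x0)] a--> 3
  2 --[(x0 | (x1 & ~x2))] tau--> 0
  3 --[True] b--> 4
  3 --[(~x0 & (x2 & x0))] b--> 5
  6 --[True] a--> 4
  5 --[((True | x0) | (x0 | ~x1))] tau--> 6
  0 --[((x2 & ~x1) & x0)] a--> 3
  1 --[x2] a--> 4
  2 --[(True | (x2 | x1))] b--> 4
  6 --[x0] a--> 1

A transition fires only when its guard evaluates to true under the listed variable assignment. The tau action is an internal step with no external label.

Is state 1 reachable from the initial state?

Answer: UNREACHABLE

Trace:
12 transition(s) survive guard evaluation.
depth 0: {0}
depth 1: {2,5}  now seen {0,2,5}
depth 2: {4,6}  now seen {0,2,4,5,6}
Reachable = {0,2,4,5,6}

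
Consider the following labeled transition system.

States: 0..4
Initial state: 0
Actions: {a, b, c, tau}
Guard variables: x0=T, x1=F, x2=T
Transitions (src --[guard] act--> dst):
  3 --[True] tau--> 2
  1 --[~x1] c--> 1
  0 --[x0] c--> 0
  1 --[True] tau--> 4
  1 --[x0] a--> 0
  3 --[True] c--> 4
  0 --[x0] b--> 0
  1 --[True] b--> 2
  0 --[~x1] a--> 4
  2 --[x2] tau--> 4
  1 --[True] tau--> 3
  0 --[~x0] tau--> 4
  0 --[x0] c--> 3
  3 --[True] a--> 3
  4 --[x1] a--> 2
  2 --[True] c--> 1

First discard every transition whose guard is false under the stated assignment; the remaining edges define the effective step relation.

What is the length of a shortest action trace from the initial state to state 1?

Answer: 3

Analysis:
Breadth-first toward 1:
  L0 = {0}
  L1 = {3,4}
  L2 = {2}
  L3 = {1}
depth(1)=3, e.g. c·tau·c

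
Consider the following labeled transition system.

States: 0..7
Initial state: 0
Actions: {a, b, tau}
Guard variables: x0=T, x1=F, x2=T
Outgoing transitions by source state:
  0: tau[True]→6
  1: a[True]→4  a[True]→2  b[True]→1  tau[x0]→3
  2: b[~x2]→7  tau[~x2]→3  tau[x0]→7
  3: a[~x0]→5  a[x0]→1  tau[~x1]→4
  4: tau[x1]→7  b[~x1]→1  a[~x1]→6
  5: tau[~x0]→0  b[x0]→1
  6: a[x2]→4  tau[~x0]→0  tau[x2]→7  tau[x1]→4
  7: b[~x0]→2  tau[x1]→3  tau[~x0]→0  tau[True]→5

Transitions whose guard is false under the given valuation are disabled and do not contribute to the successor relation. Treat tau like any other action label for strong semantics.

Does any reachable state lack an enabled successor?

Reachable = {0,1,2,3,4,5,6,7}
  0: tau→6  [1 out]
  1: a→2  a→4  b→1  tau→3  [4 out]
  2: tau→7  [1 out]
  3: a→1  tau→4  [2 out]
  4: a→6  b→1  [2 out]
  5: b→1  [1 out]
  6: a→4  tau→7  [2 out]
  7: tau→5  [1 out]

Answer: DEADLOCK-FREE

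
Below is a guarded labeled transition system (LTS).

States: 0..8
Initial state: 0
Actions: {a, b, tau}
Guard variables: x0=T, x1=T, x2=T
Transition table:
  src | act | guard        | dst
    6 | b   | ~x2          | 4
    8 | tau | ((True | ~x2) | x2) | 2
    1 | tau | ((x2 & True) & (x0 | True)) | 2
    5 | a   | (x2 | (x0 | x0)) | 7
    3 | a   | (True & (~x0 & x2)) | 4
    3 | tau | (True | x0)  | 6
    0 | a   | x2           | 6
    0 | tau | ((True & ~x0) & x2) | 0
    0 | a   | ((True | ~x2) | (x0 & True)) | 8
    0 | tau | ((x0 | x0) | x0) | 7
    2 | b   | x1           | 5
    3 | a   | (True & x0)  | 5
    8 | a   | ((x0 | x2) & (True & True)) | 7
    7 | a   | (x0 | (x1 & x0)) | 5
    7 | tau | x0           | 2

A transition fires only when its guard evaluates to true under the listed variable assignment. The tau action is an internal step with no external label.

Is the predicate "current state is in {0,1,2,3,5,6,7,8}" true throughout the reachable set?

Inv-set: {0,1,2,3,5,6,7,8}
R = {0,2,5,6,7,8}
  0: safe
  2: safe
  5: safe
  6: safe
  7: safe
  8: safe

Answer: INVARIANT HOLDS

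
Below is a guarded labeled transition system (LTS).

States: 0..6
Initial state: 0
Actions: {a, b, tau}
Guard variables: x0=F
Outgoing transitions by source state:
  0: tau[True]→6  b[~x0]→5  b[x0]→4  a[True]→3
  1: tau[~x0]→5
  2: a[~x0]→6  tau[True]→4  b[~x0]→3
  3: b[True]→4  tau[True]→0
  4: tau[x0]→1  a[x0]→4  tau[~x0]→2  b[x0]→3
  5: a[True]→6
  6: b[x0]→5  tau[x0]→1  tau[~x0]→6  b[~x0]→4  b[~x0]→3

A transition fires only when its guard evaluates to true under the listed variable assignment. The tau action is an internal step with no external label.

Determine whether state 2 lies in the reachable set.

Answer: REACHABLE

Analysis:
14 transition(s) survive guard evaluation.
L0 = {0}
L1 = {3,5,6}  now seen {0,3,5,6}
L2 = {4}  now seen {0,3,4,5,6}
L3 = {2}  now seen {0,2,3,4,5,6}
Reach set: {0,2,3,4,5,6}
witness 2: tau·b·tau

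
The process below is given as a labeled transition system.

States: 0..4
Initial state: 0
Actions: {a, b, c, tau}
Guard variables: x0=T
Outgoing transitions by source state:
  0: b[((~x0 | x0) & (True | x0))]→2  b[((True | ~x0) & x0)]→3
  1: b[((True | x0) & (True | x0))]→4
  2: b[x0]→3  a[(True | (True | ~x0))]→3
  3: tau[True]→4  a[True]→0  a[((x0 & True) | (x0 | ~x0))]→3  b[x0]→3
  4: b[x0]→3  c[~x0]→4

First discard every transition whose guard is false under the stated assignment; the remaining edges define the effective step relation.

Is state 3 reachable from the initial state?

Answer: REACHABLE

Trace:
Guard filter leaves 10 enabled edge(s).
depth 0: {0}
depth 1: {2,3}  total {0,2,3}
depth 2: {4}  total {0,2,3,4}
R = {0,2,3,4}
trace reaching 3: b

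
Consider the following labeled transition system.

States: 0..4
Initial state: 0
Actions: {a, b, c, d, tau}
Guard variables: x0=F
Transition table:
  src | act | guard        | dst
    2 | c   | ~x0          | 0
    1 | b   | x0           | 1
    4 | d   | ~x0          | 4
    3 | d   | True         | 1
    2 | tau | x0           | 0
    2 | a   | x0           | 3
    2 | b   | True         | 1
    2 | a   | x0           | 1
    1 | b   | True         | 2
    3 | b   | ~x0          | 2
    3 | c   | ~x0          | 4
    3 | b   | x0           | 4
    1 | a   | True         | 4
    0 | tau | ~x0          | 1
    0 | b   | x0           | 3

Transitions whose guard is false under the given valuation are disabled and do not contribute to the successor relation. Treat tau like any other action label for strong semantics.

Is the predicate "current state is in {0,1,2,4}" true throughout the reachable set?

Inv-set: {0,1,2,4}
Reach set: {0,1,2,4}
  0: ok
  1: ok
  2: ok
  4: ok

Answer: INVARIANT HOLDS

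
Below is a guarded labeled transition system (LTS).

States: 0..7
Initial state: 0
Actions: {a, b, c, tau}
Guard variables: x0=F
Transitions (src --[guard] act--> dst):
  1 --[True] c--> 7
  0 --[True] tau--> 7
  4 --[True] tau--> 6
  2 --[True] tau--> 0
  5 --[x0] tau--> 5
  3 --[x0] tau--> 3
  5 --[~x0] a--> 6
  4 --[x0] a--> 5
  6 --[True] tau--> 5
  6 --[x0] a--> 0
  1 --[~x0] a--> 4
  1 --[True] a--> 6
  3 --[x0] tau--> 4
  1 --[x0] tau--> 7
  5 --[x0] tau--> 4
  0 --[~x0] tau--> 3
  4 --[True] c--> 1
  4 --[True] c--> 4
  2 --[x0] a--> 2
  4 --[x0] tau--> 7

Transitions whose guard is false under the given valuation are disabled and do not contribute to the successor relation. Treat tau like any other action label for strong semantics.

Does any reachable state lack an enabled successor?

Reachable = {0,3,7}
  0: tau→3  tau→7  [2 exit(s)]
  3: ∅  [deadlock]
  7: ∅  [deadlock]
witness 3: tau

Answer: DEADLOCK at state 3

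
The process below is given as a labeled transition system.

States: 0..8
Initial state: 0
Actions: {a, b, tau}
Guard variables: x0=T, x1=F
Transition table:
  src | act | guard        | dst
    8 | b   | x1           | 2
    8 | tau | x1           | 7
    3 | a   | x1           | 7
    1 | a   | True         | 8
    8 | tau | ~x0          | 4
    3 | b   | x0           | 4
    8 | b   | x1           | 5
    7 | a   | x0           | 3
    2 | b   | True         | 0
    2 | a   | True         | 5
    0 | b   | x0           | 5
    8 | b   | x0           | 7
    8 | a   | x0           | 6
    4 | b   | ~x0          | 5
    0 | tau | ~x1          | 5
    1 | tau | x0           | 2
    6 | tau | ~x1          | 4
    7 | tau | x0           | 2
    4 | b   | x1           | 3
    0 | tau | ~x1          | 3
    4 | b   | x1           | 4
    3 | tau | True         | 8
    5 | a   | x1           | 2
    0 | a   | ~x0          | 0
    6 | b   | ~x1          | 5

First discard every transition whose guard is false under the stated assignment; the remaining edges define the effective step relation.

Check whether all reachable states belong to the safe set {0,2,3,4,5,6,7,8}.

Allowed set {0,2,3,4,5,6,7,8}
Reachable = {0,2,3,4,5,6,7,8}
  0: ✓
  2: ✓
  3: ✓
  4: ✓
  5: ✓
  6: ✓
  7: ✓
  8: ✓

Answer: INVARIANT HOLDS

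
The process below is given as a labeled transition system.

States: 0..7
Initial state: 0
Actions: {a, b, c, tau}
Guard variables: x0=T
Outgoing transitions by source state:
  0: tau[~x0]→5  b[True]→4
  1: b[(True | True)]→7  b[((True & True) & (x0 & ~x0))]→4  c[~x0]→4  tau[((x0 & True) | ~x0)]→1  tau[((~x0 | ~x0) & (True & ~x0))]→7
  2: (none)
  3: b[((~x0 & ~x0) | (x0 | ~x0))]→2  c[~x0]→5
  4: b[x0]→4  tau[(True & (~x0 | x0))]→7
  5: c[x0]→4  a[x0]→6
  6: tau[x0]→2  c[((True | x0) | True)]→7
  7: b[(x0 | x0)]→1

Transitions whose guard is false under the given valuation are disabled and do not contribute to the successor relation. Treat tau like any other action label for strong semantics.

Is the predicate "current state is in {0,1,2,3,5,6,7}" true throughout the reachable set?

Answer: INVARIANT VIOLATED at state 4

Working:
Safe = {0,1,2,3,5,6,7}
Reach set: {0,1,4,7}
  0: ✓
  1: ✓
  4: ✗ unsafe
  7: ✓
reach 4 via b — violates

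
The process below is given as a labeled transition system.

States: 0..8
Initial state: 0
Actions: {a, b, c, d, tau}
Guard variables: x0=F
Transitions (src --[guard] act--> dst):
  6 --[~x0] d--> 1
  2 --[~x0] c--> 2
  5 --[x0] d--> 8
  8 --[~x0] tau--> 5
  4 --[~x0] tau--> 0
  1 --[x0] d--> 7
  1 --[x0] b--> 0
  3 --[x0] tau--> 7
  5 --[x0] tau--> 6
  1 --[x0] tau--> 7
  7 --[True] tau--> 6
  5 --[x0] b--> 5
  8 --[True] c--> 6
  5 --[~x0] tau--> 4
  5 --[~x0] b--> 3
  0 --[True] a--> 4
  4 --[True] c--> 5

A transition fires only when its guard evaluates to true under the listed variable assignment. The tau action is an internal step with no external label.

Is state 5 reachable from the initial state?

Answer: REACHABLE

Analysis:
After dropping false guards: 10 live edges.
Layer 0: {0}
Layer 1: {4}  cumulative {0,4}
Layer 2: {5}  cumulative {0,4,5}
Layer 3: {3}  cumulative {0,3,4,5}
Reachable = {0,3,4,5}
witness 5: a·c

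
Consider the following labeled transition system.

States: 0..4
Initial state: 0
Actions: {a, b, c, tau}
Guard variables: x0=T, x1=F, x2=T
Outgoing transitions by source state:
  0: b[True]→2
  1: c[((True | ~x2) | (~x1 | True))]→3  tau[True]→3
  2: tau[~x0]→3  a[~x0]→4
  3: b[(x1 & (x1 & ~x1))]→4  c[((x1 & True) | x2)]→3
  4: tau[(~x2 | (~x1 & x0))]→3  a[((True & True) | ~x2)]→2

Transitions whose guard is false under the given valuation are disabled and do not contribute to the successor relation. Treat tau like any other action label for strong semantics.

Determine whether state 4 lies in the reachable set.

Answer: UNREACHABLE

Analysis:
6 transition(s) survive guard evaluation.
L0 = {0}
L1 = {2}  cumulative {0,2}
Reachable = {0,2}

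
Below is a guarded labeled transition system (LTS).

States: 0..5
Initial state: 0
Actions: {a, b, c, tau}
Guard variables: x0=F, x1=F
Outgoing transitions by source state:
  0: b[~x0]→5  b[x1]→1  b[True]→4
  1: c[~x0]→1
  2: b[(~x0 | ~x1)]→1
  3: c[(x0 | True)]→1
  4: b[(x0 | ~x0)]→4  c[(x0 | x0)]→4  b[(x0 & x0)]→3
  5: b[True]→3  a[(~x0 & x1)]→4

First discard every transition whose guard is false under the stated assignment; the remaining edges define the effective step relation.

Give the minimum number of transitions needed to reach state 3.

Answer: 2

Analysis:
BFS to 3:
  Layer 0: {0}
  Layer 1: {4,5}
  Layer 2: {3}
3 enters at depth 2; path b·b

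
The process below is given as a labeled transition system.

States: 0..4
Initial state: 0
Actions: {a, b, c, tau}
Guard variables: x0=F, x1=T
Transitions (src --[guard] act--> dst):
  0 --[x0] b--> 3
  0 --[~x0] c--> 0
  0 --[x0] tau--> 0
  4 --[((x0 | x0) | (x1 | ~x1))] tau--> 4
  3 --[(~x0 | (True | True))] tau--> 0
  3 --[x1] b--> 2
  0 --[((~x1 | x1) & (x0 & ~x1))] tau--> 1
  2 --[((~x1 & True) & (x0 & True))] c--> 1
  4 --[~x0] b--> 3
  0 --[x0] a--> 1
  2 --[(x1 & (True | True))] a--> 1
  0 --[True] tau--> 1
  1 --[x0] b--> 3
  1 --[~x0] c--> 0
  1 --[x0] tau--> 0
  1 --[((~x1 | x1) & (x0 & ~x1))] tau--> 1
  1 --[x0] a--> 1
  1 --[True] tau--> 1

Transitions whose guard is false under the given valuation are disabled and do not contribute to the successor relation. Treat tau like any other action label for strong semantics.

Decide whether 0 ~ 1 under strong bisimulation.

Bisimulation quotient by refinement:
  round 0: {{0,1,2,3,4}}
  round 1: {{0,1},{2},{3,4}}
  round 2: {{0,1},{2},{3},{4}}
stable after 3 split(s): 4 block(s)
class of 0: {0,1}; class of 1: {0,1}

Answer: BISIMILAR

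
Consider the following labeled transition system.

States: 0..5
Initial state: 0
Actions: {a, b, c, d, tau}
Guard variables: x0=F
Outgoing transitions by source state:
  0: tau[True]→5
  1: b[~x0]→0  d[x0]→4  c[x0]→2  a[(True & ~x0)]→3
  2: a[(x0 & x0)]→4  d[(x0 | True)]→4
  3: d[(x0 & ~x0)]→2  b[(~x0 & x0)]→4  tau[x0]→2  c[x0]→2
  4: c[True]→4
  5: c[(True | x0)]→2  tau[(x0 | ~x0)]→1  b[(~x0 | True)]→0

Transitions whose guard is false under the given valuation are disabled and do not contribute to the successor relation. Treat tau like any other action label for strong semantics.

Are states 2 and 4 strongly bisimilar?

Answer: NOT BISIMILAR

Trace:
Compute ~ classes (split until stable):
  P[0] = {{0,1,2,3,4,5}}
  P[1] = {{0},{1},{2},{3},{4},{5}}
stable after 2 split(s): 6 block(s)
[2]={2}  [4]={4}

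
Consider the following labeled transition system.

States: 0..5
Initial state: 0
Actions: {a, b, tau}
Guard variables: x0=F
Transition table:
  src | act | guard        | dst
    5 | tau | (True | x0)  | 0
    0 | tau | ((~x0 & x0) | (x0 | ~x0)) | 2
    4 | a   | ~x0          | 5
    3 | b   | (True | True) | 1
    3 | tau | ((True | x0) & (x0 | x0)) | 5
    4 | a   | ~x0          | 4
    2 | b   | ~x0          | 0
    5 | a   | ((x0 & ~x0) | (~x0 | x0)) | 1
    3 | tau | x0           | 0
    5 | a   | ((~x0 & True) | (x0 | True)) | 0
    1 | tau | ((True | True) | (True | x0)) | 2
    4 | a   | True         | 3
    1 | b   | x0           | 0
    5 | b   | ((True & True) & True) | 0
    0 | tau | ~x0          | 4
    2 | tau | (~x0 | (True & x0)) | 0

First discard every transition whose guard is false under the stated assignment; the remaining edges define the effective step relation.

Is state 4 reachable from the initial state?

After dropping false guards: 13 live edges.
depth 0: {0}
depth 1: {2,4}  cumulative {0,2,4}
depth 2: {3,5}  cumulative {0,2,3,4,5}
depth 3: {1}  cumulative {0,1,2,3,4,5}
Reachable = {0,1,2,3,4,5}
witness 4: tau

Answer: REACHABLE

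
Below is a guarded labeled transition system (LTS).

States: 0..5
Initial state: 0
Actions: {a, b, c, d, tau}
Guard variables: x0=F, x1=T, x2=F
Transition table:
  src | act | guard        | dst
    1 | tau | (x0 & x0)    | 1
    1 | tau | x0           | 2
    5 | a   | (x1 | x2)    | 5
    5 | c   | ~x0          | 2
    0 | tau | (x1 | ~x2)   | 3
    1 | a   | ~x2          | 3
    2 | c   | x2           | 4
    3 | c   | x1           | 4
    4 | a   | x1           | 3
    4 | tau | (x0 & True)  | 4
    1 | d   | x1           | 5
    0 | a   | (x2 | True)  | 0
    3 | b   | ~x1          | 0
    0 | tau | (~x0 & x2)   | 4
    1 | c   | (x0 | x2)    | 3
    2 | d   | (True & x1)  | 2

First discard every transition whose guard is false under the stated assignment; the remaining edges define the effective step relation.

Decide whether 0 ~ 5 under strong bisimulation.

Bisimulation quotient by refinement:
  P[0] = {{0,1,2,3,4,5}}
  P[1] = {{0},{1},{2},{3},{4},{5}}
6 equivalence class(es) (converged in 2)
[0]={0}  [5]={5}

Answer: NOT BISIMILAR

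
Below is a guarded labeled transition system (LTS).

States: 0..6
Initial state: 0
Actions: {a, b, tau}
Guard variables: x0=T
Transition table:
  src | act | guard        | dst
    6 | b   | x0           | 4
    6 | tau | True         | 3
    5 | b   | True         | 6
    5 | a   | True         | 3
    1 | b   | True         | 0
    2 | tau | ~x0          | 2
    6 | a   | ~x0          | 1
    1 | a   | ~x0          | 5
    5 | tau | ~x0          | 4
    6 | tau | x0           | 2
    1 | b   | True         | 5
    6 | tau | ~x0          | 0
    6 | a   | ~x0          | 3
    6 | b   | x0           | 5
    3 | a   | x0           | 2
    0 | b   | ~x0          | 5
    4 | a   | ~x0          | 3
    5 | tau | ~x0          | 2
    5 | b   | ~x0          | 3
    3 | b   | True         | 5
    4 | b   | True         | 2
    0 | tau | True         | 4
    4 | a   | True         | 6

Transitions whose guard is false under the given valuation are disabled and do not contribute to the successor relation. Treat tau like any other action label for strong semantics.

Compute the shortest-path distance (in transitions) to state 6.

Answer: 2

Working:
Layered search for 6:
  Layer 0: {0}
  Layer 1: {4}
  Layer 2: {2,6}
depth(6)=2, e.g. tau·a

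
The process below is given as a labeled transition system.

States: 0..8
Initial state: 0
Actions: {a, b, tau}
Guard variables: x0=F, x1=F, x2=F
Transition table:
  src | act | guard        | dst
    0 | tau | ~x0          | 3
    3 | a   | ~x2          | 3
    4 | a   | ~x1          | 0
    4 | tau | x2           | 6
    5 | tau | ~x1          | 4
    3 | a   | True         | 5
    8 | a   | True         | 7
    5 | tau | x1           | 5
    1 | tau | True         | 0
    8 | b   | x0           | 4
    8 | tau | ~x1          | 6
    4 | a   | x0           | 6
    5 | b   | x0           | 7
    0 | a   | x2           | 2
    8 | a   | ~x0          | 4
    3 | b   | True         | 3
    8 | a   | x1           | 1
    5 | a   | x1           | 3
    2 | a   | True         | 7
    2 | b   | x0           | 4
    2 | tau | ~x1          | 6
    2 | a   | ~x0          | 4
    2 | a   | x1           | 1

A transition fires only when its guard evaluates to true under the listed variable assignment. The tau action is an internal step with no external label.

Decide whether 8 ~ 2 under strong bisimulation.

Refine partition for ~:
  π0 = {{0,1,2,3,4,5,6,7,8}}
  π1 = {{0,1,5},{2,8},{3},{4},{6,7}}
  π2 = {{0},{1},{2,8},{3},{4},{5},{6,7}}
stable after 3 split(s): 7 block(s)
class of 8: {2,8}; class of 2: {2,8}

Answer: BISIMILAR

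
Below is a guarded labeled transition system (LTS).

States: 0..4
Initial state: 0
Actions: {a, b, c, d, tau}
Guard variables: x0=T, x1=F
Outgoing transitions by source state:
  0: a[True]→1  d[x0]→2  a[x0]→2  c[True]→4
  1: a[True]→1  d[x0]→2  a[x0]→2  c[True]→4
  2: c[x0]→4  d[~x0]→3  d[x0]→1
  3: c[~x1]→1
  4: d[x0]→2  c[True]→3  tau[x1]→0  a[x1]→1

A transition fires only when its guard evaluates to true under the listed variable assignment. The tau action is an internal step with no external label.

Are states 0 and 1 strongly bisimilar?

Bisimulation quotient by refinement:
  P[0] = {{0,1,2,3,4}}
  P[1] = {{0,1},{2,4},{3}}
  P[2] = {{0,1},{2},{3},{4}}
stable after 3 split(s): 4 block(s)
0∈{0,1}, 1∈{0,1}

Answer: BISIMILAR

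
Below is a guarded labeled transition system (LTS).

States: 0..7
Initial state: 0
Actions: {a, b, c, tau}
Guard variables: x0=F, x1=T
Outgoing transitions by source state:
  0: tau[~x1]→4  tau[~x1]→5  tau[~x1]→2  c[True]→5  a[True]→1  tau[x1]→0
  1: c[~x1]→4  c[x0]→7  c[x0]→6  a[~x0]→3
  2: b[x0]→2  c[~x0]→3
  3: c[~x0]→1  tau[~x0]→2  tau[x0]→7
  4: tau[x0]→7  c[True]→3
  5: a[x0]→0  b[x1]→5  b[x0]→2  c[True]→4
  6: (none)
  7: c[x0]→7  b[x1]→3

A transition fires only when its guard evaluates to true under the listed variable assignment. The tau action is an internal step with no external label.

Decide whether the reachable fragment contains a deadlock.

Answer: DEADLOCK-FREE

Trace:
Reachable = {0,1,2,3,4,5}
  0: a→1  c→5  tau→0  [deg 3]
  1: a→3  [deg 1]
  2: c→3  [deg 1]
  3: c→1  tau→2  [deg 2]
  4: c→3  [deg 1]
  5: b→5  c→4  [deg 2]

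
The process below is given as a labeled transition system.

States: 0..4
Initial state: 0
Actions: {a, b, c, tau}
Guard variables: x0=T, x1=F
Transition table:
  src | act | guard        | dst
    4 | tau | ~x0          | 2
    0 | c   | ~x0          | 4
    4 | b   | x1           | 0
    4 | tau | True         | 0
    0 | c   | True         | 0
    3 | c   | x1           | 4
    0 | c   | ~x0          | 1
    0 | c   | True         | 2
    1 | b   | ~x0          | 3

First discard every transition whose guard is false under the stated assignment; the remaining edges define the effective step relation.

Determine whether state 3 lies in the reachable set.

Answer: UNREACHABLE

Trace:
After dropping false guards: 3 live edges.
depth 0: {0}
depth 1: {2}  cumulative {0,2}
R = {0,2}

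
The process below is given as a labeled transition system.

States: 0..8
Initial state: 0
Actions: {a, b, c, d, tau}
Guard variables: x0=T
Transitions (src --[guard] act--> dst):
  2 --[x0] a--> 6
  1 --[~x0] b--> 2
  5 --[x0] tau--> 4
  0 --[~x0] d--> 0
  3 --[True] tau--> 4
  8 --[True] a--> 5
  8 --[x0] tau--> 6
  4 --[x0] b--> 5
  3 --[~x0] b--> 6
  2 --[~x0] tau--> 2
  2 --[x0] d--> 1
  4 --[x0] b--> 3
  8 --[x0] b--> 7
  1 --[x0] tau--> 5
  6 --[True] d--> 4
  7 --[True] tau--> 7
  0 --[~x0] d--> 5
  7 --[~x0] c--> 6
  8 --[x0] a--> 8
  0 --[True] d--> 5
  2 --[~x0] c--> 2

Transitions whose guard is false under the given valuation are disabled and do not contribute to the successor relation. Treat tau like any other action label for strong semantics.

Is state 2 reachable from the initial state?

Guard filter leaves 14 enabled edge(s).
depth 0: {0}
depth 1: {5}  cumulative {0,5}
depth 2: {4}  cumulative {0,4,5}
depth 3: {3}  cumulative {0,3,4,5}
R = {0,3,4,5}

Answer: UNREACHABLE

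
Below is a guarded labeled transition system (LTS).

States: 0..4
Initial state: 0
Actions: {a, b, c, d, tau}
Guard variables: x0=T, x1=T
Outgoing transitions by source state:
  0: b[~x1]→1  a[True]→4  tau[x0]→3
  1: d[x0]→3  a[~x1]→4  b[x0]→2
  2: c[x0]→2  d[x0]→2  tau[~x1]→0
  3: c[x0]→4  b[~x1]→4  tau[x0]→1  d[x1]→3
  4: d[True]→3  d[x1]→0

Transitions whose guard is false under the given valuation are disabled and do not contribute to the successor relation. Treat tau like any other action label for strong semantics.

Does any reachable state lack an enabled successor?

Reachable = {0,1,2,3,4}
  0: a→4  tau→3  [2 exit(s)]
  1: b→2  d→3  [2 exit(s)]
  2: c→2  d→2  [2 exit(s)]
  3: c→4  d→3  tau→1  [3 exit(s)]
  4: d→0  d→3  [2 exit(s)]

Answer: DEADLOCK-FREE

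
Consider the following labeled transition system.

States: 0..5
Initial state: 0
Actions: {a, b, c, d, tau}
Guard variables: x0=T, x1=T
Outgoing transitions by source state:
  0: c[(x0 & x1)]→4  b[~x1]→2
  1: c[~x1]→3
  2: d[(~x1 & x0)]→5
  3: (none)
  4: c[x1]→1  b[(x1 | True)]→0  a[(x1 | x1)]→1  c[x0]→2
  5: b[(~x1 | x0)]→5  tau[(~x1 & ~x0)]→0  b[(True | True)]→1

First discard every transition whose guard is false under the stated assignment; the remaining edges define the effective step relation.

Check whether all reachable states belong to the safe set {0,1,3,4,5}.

Answer: INVARIANT VIOLATED at state 2

Working:
Inv-set: {0,1,3,4,5}
R = {0,1,2,4}
  0: safe
  1: safe
  2: outside
  4: safe
counterexample path to 2: c·c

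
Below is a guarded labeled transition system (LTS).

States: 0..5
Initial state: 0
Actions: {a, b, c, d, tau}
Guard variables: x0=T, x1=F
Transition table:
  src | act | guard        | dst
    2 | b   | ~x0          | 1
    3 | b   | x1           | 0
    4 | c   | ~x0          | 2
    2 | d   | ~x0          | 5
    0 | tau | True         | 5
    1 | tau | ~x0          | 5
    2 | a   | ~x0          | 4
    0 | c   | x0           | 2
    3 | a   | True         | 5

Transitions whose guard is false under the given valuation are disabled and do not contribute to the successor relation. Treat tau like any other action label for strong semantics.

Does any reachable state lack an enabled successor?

Answer: DEADLOCK at state 2

Working:
R = {0,2,5}
  0: c→2  tau→5  [2 exit(s)]
  2: ∅  [deadlock]
  5: ∅  [deadlock]
witness 2: c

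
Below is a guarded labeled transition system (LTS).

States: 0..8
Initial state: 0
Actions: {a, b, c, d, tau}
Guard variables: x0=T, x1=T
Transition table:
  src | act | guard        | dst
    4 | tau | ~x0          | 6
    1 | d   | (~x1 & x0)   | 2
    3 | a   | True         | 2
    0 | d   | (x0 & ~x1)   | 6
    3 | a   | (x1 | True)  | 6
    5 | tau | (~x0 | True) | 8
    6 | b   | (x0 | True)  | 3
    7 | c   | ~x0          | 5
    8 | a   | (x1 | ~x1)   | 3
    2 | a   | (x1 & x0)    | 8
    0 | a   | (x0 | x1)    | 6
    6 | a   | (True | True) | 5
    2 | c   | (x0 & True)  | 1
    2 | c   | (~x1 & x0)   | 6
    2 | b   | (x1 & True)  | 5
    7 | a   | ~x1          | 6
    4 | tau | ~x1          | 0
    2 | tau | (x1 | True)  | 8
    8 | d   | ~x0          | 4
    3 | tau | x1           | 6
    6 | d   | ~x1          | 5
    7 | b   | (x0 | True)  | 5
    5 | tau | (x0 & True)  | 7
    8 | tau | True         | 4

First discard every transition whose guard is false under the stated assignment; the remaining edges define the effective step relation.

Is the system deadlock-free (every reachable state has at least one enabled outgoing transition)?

Answer: DEADLOCK at state 1

Working:
R = {0,1,2,3,4,5,6,7,8}
  0: a→6  [1 exit(s)]
  1: ∅  [STUCK]
  2: a→8  b→5  c→1  tau→8  [4 exit(s)]
  3: a→2  a→6  tau→6  [3 exit(s)]
  4: ∅  [STUCK]
  5: tau→7  tau→8  [2 exit(s)]
  6: a→5  b→3  [2 exit(s)]
  7: b→5  [1 exit(s)]
  8: a→3  tau→4  [2 exit(s)]
witness 1: a·b·a·c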